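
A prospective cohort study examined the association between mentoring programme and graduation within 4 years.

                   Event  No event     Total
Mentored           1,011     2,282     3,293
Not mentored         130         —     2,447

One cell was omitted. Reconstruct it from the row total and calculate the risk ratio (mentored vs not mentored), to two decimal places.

The missing cell is in the unexposed row: 2447 − 130 = 2317.
So a = 1011, b = 2282, c = 130, d = 2317.
RR = [a/(a+b)] / [c/(c+d)] = (1011/3293) / (130/2447) = 0.30701/0.05313 = 5.77896

5.78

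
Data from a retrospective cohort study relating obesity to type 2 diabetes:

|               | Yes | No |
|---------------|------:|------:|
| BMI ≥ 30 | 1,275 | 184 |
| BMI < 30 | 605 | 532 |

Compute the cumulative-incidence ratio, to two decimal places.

1.64

Cells: a = 1275, b = 184, c = 605, d = 532.
Risk in exposed = 1275/1459 = 0.87389; risk in unexposed = 605/1137 = 0.53210.
RR = 0.87389 / 0.53210 = 1.64233
The risk among the exposed is 1.64 times that among the unexposed.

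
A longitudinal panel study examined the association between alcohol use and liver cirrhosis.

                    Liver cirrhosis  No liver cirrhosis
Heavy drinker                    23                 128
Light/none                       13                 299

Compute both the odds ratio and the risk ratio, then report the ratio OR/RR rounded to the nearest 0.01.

1.13

Cells: a = 23, b = 128, c = 13, d = 299.
OR = (23·299)/(128·13) = 6877/1664 = 4.13281
Risk in exposed = 23/151 = 0.15232; risk in unexposed = 13/312 = 0.04167; RR = 3.65563
OR/RR = 4.13281 / 3.65563 = 1.13053
The outcome is not rare, so the OR lies further from 1 than the RR.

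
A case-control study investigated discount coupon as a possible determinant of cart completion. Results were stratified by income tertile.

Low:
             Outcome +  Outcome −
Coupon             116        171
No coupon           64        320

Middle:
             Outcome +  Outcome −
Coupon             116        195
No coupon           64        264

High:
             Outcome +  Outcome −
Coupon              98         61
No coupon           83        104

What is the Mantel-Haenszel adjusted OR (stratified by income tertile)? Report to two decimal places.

OR_MH = Σ(aᵢdᵢ/nᵢ) / Σ(bᵢcᵢ/nᵢ), where nᵢ is the stratum total.
Stratum 1 (Low): n = 671; a·d/n = 116·320/671 = 55.3204; b·c/n = 171·64/671 = 16.3100
Stratum 2 (Middle): n = 639; a·d/n = 116·264/639 = 47.9249; b·c/n = 195·64/639 = 19.5305
Stratum 3 (High): n = 346; a·d/n = 98·104/346 = 29.4566; b·c/n = 61·83/346 = 14.6329
OR_MH = (55.3204 + 47.9249 + 29.4566) / (16.3100 + 19.5305 + 14.6329) = 132.7019 / 50.4734 = 2.62914

2.63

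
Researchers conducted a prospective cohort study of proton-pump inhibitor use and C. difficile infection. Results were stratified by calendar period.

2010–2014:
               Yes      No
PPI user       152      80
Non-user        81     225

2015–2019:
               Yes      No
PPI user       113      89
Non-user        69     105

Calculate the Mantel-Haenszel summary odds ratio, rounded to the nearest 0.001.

OR_MH = Σ(aᵢdᵢ/nᵢ) / Σ(bᵢcᵢ/nᵢ), where nᵢ is the stratum total.
Stratum 1 (2010–2014): n = 538; a·d/n = 152·225/538 = 63.5688; b·c/n = 80·81/538 = 12.0446
Stratum 2 (2015–2019): n = 376; a·d/n = 113·105/376 = 31.5559; b·c/n = 89·69/376 = 16.3324
OR_MH = (63.5688 + 31.5559) / (12.0446 + 16.3324) = 95.1246 / 28.3771 = 3.35217

3.352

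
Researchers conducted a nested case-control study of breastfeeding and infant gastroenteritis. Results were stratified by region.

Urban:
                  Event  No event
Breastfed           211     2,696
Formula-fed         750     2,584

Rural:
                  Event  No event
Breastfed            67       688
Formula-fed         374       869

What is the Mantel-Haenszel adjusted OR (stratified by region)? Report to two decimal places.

0.26

OR_MH = Σ(aᵢdᵢ/nᵢ) / Σ(bᵢcᵢ/nᵢ), where nᵢ is the stratum total.
Stratum 1 (Urban): n = 6241; a·d/n = 211·2584/6241 = 87.3616; b·c/n = 2696·750/6241 = 323.9865
Stratum 2 (Rural): n = 1998; a·d/n = 67·869/1998 = 29.1406; b·c/n = 688·374/1998 = 128.7848
OR_MH = (87.3616 + 29.1406) / (323.9865 + 128.7848) = 116.5023 / 452.7713 = 0.25731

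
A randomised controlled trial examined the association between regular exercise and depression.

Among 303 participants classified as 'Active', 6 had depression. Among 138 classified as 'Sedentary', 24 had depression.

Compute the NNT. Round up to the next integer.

Risk in treated group = 6/303 = 0.01980; risk in control = 24/138 = 0.17391.
Absolute risk reduction = 0.17391 − 0.01980 = 0.15411
NNT = 1 / ARR = 1 / 0.15411 = 6.489 → round up → 7

7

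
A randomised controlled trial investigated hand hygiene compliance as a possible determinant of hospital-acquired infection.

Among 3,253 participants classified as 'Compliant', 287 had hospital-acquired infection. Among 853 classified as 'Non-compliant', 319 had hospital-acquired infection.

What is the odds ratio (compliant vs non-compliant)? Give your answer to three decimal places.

From the description: a = 287, b = 2966, c = 319, d = 534.
OR = (a·d)/(b·c) = (287 × 534) / (2966 × 319) = 153258 / 946154 = 0.16198
Exposure is associated with lower odds of hospital-acquired infection (OR = 0.16 < 1).

0.162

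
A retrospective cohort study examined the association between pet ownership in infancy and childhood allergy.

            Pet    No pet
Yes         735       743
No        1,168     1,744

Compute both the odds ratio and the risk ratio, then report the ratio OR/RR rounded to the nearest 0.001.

Reading the table with exposure as columns: a = 735 (Pet, case), b = 1168 (Pet, non-case), c = 743 (No pet, case), d = 1744.
OR = (735·1744)/(1168·743) = 1281840/867824 = 1.47707
Risk in exposed = 735/1903 = 0.38623; risk in unexposed = 743/2487 = 0.29875; RR = 1.29281
OR/RR = 1.47707 / 1.29281 = 1.14253
The outcome is not rare, so the OR lies further from 1 than the RR.

1.143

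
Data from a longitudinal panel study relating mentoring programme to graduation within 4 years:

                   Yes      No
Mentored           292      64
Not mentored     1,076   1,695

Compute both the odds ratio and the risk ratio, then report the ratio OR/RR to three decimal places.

3.403

Cells: a = 292, b = 64, c = 1076, d = 1695.
OR = (292·1695)/(64·1076) = 494940/68864 = 7.18721
Risk in exposed = 292/356 = 0.82022; risk in unexposed = 1076/2771 = 0.38831; RR = 2.11231
OR/RR = 7.18721 / 2.11231 = 3.40254
The outcome is not rare, so the OR lies further from 1 than the RR.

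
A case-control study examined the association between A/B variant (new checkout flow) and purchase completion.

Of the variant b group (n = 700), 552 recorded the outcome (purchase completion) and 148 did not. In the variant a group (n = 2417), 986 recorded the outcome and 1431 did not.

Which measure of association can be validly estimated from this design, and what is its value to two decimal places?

5.41

From the description: a = 552, b = 148, c = 986, d = 1431.
This is a case-control study: participants were sampled on outcome status, so risks in the source population cannot be estimated directly — relative risk is not valid here. The odds ratio is the appropriate measure.
OR = (a·d)/(b·c) = (552 × 1431) / (148 × 986) = 789912 / 145928 = 5.41303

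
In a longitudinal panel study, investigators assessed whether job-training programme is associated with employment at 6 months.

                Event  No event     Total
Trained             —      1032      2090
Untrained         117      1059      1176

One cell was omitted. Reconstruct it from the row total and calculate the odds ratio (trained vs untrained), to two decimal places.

The missing cell is in the exposed row: 2090 − 1032 = 1058.
So a = 1058, b = 1032, c = 117, d = 1059.
OR = (a·d)/(b·c) = (1058 × 1059) / (1032 × 117) = 1120422 / 120744 = 9.27932

9.28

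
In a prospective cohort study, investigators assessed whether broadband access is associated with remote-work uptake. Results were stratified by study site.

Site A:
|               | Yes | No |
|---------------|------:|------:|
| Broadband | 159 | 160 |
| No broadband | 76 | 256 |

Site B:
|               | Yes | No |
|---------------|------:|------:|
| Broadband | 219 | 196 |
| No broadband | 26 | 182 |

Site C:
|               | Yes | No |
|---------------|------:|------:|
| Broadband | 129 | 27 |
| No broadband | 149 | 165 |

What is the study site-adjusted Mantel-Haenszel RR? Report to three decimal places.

RR_MH = Σ(aᵢ·n₀ᵢ/nᵢ) / Σ(cᵢ·n₁ᵢ/nᵢ), with n₁ᵢ = aᵢ+bᵢ (exposed), n₀ᵢ = cᵢ+dᵢ (unexposed), nᵢ = n₁ᵢ+n₀ᵢ.
Stratum 1 (Site A): n₁ = 319, n₀ = 332, n = 651; a·n₀/n = 159·332/651 = 81.0876; c·n₁/n = 76·319/651 = 37.2412
Stratum 2 (Site B): n₁ = 415, n₀ = 208, n = 623; a·n₀/n = 219·208/623 = 73.1172; c·n₁/n = 26·415/623 = 17.3194
Stratum 3 (Site C): n₁ = 156, n₀ = 314, n = 470; a·n₀/n = 129·314/470 = 86.1830; c·n₁/n = 149·156/470 = 49.4553
RR_MH = (81.0876 + 73.1172 + 86.1830) / (37.2412 + 17.3194 + 49.4553) = 240.3877 / 104.0159 = 2.31107

2.311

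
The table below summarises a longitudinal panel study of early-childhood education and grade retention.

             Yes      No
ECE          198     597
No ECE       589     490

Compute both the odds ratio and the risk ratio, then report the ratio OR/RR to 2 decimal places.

0.60

Cells: a = 198, b = 597, c = 589, d = 490.
OR = (198·490)/(597·589) = 97020/351633 = 0.27591
Risk in exposed = 198/795 = 0.24906; risk in unexposed = 589/1079 = 0.54588; RR = 0.45625
OR/RR = 0.27591 / 0.45625 = 0.60474
The outcome is not rare, so the OR lies further from 1 than the RR.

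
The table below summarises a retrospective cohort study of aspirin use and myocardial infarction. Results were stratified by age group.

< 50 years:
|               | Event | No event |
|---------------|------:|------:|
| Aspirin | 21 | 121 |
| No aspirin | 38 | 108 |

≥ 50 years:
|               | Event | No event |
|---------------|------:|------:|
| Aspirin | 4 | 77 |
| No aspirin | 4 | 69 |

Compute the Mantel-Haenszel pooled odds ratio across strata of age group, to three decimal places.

OR_MH = Σ(aᵢdᵢ/nᵢ) / Σ(bᵢcᵢ/nᵢ), where nᵢ is the stratum total.
Stratum 1 (< 50 years): n = 288; a·d/n = 21·108/288 = 7.8750; b·c/n = 121·38/288 = 15.9653
Stratum 2 (≥ 50 years): n = 154; a·d/n = 4·69/154 = 1.7922; b·c/n = 77·4/154 = 2.0000
OR_MH = (7.8750 + 1.7922) / (15.9653 + 2.0000) = 9.6672 / 17.9653 = 0.53811

0.538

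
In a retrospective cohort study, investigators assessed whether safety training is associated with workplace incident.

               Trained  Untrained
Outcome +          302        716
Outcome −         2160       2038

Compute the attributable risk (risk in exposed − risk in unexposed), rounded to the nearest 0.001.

-0.137

Reading the table with exposure as columns: a = 302 (Trained, case), b = 2160 (Trained, non-case), c = 716 (Untrained, case), d = 2038.
Risk in exposed = 302/2462 = 0.122665; risk in unexposed = 716/2754 = 0.259985.
Risk difference = 0.122665 − 0.259985 = -0.137321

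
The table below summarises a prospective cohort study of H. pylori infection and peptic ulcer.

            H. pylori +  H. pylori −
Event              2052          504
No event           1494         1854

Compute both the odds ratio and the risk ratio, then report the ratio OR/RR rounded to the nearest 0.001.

1.866

Reading the table with exposure as columns: a = 2052 (H. pylori +, case), b = 1494 (H. pylori +, non-case), c = 504 (H. pylori −, case), d = 1854.
OR = (2052·1854)/(1494·504) = 3804408/752976 = 5.05250
Risk in exposed = 2052/3546 = 0.57868; risk in unexposed = 504/2358 = 0.21374; RR = 2.70740
OR/RR = 5.05250 / 2.70740 = 1.86618
The outcome is not rare, so the OR lies further from 1 than the RR.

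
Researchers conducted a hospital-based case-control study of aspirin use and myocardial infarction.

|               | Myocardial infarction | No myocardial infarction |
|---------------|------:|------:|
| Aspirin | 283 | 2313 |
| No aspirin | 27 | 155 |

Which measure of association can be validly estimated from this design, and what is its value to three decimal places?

0.702

Cells: a = 283, b = 2313, c = 27, d = 155.
This is a hospital-based case-control study: participants were sampled on outcome status, so risks in the source population cannot be estimated directly — relative risk is not valid here. The odds ratio is the appropriate measure.
OR = (a·d)/(b·c) = (283 × 155) / (2313 × 27) = 43865 / 62451 = 0.70239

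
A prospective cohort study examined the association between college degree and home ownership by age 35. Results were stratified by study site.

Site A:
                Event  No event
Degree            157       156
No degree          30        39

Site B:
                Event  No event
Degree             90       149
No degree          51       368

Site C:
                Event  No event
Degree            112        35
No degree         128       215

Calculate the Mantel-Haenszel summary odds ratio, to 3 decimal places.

OR_MH = Σ(aᵢdᵢ/nᵢ) / Σ(bᵢcᵢ/nᵢ), where nᵢ is the stratum total.
Stratum 1 (Site A): n = 382; a·d/n = 157·39/382 = 16.0288; b·c/n = 156·30/382 = 12.2513
Stratum 2 (Site B): n = 658; a·d/n = 90·368/658 = 50.3343; b·c/n = 149·51/658 = 11.5486
Stratum 3 (Site C): n = 490; a·d/n = 112·215/490 = 49.1429; b·c/n = 35·128/490 = 9.1429
OR_MH = (16.0288 + 50.3343 + 49.1429) / (12.2513 + 11.5486 + 9.1429) = 115.5060 / 32.9428 = 3.50626

3.506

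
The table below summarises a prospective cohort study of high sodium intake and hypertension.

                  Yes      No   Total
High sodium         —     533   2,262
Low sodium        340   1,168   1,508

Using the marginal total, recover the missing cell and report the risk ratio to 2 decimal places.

The missing cell is in the exposed row: 2262 − 533 = 1729.
So a = 1729, b = 533, c = 340, d = 1168.
RR = [a/(a+b)] / [c/(c+d)] = (1729/2262) / (340/1508) = 0.76437/0.22546 = 3.39020

3.39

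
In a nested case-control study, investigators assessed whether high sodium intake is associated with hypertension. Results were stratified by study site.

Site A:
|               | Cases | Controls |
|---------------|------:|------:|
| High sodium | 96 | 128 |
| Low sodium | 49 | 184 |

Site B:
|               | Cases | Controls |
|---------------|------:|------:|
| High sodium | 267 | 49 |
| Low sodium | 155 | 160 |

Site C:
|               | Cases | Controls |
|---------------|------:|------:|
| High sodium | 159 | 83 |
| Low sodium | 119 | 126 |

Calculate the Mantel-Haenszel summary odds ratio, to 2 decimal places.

3.20

OR_MH = Σ(aᵢdᵢ/nᵢ) / Σ(bᵢcᵢ/nᵢ), where nᵢ is the stratum total.
Stratum 1 (Site A): n = 457; a·d/n = 96·184/457 = 38.6521; b·c/n = 128·49/457 = 13.7243
Stratum 2 (Site B): n = 631; a·d/n = 267·160/631 = 67.7021; b·c/n = 49·155/631 = 12.0365
Stratum 3 (Site C): n = 487; a·d/n = 159·126/487 = 41.1376; b·c/n = 83·119/487 = 20.2813
OR_MH = (38.6521 + 67.7021 + 41.1376) / (13.7243 + 12.0365 + 20.2813) = 147.4917 / 46.0421 = 3.20341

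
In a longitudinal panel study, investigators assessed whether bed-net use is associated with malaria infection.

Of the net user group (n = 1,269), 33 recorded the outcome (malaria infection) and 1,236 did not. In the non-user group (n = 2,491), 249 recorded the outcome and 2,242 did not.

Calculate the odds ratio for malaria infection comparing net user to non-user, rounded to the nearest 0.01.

0.24

From the description: a = 33, b = 1236, c = 249, d = 2242.
OR = (a·d)/(b·c) = (33 × 2242) / (1236 × 249) = 73986 / 307764 = 0.24040
Exposure is associated with lower odds of malaria infection (OR = 0.24 < 1).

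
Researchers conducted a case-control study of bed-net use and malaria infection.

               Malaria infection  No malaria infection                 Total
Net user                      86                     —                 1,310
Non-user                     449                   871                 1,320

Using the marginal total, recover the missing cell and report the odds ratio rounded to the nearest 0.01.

0.14

The missing cell is in the exposed row: 1310 − 86 = 1224.
So a = 86, b = 1224, c = 449, d = 871.
OR = (a·d)/(b·c) = (86 × 871) / (1224 × 449) = 74906 / 549576 = 0.13630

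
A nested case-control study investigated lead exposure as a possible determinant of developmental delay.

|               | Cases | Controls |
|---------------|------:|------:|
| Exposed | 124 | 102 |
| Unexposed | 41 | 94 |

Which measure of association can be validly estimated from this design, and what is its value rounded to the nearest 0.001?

2.787

Cells: a = 124, b = 102, c = 41, d = 94.
This is a nested case-control study: participants were sampled on outcome status, so risks in the source population cannot be estimated directly — relative risk is not valid here. The odds ratio is the appropriate measure.
OR = (a·d)/(b·c) = (124 × 94) / (102 × 41) = 11656 / 4182 = 2.78718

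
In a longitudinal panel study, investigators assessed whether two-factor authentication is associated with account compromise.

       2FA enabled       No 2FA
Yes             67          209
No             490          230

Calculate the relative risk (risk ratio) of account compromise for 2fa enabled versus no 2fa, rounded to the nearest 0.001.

0.253

Reading the table with exposure as columns: a = 67 (2FA enabled, case), b = 490 (2FA enabled, non-case), c = 209 (No 2FA, case), d = 230.
Risk in exposed = 67/557 = 0.12029; risk in unexposed = 209/439 = 0.47608.
RR = 0.12029 / 0.47608 = 0.25266
The risk is 75% lower among the exposed than among the unexposed.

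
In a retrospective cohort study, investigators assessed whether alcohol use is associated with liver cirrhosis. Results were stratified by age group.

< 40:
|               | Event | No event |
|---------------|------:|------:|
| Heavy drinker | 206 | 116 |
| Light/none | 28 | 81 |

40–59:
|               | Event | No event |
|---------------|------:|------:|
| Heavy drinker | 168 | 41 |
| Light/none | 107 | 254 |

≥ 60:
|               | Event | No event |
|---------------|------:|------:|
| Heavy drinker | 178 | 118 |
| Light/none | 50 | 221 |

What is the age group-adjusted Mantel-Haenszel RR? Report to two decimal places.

RR_MH = Σ(aᵢ·n₀ᵢ/nᵢ) / Σ(cᵢ·n₁ᵢ/nᵢ), with n₁ᵢ = aᵢ+bᵢ (exposed), n₀ᵢ = cᵢ+dᵢ (unexposed), nᵢ = n₁ᵢ+n₀ᵢ.
Stratum 1 (< 40): n₁ = 322, n₀ = 109, n = 431; a·n₀/n = 206·109/431 = 52.0974; c·n₁/n = 28·322/431 = 20.9188
Stratum 2 (40–59): n₁ = 209, n₀ = 361, n = 570; a·n₀/n = 168·361/570 = 106.4000; c·n₁/n = 107·209/570 = 39.2333
Stratum 3 (≥ 60): n₁ = 296, n₀ = 271, n = 567; a·n₀/n = 178·271/567 = 85.0758; c·n₁/n = 50·296/567 = 26.1023
RR_MH = (52.0974 + 106.4000 + 85.0758) / (20.9188 + 39.2333 + 26.1023) = 243.5733 / 86.2544 = 2.82389

2.82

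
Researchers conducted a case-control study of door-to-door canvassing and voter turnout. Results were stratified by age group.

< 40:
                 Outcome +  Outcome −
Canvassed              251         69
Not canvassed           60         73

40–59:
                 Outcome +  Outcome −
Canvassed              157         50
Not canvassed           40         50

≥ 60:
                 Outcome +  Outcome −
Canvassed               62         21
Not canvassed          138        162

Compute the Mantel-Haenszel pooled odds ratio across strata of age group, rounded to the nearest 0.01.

3.97

OR_MH = Σ(aᵢdᵢ/nᵢ) / Σ(bᵢcᵢ/nᵢ), where nᵢ is the stratum total.
Stratum 1 (< 40): n = 453; a·d/n = 251·73/453 = 40.4481; b·c/n = 69·60/453 = 9.1391
Stratum 2 (40–59): n = 297; a·d/n = 157·50/297 = 26.4310; b·c/n = 50·40/297 = 6.7340
Stratum 3 (≥ 60): n = 383; a·d/n = 62·162/383 = 26.2245; b·c/n = 21·138/383 = 7.5666
OR_MH = (40.4481 + 26.4310 + 26.2245) / (9.1391 + 6.7340 + 7.5666) = 93.1036 / 23.4397 = 3.97206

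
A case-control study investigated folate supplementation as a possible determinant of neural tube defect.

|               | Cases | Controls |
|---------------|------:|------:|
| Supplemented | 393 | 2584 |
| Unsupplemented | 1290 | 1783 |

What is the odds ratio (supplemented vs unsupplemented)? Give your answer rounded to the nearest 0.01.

0.21

Cells: a = 393, b = 2584, c = 1290, d = 1783.
OR = (a·d)/(b·c) = (393 × 1783) / (2584 × 1290) = 700719 / 3333360 = 0.21021
Exposure is associated with lower odds of neural tube defect (OR = 0.21 < 1).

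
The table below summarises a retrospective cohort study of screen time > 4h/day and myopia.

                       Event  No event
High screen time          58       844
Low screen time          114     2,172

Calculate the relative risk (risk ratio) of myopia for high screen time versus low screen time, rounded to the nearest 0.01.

Cells: a = 58, b = 844, c = 114, d = 2172.
Risk in exposed = 58/902 = 0.06430; risk in unexposed = 114/2286 = 0.04987.
RR = 0.06430 / 0.04987 = 1.28942
The risk among the exposed is 1.29 times that among the unexposed.

1.29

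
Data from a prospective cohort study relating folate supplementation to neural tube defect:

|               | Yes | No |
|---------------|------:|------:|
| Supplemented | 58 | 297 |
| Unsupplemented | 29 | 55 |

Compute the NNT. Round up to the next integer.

Risk in treated group = 58/355 = 0.16338; risk in control = 29/84 = 0.34524.
Absolute risk reduction = 0.34524 − 0.16338 = 0.18186
NNT = 1 / ARR = 1 / 0.18186 = 5.499 → round up → 6

6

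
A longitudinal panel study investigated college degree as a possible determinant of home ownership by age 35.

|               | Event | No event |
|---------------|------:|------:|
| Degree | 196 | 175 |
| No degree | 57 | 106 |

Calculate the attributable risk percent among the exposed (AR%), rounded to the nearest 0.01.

Cells: a = 196, b = 175, c = 57, d = 106.
Risk in exposed = 196/371 = 0.52830; risk in unexposed = 57/163 = 0.34969.
RR = 0.52830/0.34969 = 1.51076
AR% = (RR − 1)/RR × 100 = (1.51076 − 1)/1.51076 × 100 = 33.8081%

33.81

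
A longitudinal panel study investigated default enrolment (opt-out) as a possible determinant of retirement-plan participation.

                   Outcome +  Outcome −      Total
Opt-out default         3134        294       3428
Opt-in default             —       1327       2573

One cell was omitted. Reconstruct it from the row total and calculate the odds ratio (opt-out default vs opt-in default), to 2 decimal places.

11.35

The missing cell is in the unexposed row: 2573 − 1327 = 1246.
So a = 3134, b = 294, c = 1246, d = 1327.
OR = (a·d)/(b·c) = (3134 × 1327) / (294 × 1246) = 4158818 / 366324 = 11.35284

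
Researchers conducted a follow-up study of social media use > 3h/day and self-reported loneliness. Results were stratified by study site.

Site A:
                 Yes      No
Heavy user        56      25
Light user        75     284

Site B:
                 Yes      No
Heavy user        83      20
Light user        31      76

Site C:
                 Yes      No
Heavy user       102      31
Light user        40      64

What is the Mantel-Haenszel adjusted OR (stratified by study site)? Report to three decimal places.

OR_MH = Σ(aᵢdᵢ/nᵢ) / Σ(bᵢcᵢ/nᵢ), where nᵢ is the stratum total.
Stratum 1 (Site A): n = 440; a·d/n = 56·284/440 = 36.1455; b·c/n = 25·75/440 = 4.2614
Stratum 2 (Site B): n = 210; a·d/n = 83·76/210 = 30.0381; b·c/n = 20·31/210 = 2.9524
Stratum 3 (Site C): n = 237; a·d/n = 102·64/237 = 27.5443; b·c/n = 31·40/237 = 5.2321
OR_MH = (36.1455 + 30.0381 + 27.5443) / (4.2614 + 2.9524 + 5.2321) = 93.7279 / 12.4458 = 7.53087

7.531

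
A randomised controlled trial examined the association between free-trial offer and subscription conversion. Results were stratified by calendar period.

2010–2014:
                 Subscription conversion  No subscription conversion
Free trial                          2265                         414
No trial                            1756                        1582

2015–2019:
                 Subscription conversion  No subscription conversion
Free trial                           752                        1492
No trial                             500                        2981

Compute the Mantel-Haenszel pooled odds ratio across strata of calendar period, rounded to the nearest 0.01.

3.93

OR_MH = Σ(aᵢdᵢ/nᵢ) / Σ(bᵢcᵢ/nᵢ), where nᵢ is the stratum total.
Stratum 1 (2010–2014): n = 6017; a·d/n = 2265·1582/6017 = 595.5177; b·c/n = 414·1756/6017 = 120.8217
Stratum 2 (2015–2019): n = 5725; a·d/n = 752·2981/5725 = 391.5654; b·c/n = 1492·500/5725 = 130.3057
OR_MH = (595.5177 + 391.5654) / (120.8217 + 130.3057) = 987.0831 / 251.1273 = 3.93061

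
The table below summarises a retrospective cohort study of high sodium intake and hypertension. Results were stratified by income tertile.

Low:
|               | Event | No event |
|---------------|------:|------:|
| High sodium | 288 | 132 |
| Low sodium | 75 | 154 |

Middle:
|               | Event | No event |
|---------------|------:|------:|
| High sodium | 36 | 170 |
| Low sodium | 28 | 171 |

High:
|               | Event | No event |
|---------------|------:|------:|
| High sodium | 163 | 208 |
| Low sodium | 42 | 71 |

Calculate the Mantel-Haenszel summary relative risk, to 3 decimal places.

1.657

RR_MH = Σ(aᵢ·n₀ᵢ/nᵢ) / Σ(cᵢ·n₁ᵢ/nᵢ), with n₁ᵢ = aᵢ+bᵢ (exposed), n₀ᵢ = cᵢ+dᵢ (unexposed), nᵢ = n₁ᵢ+n₀ᵢ.
Stratum 1 (Low): n₁ = 420, n₀ = 229, n = 649; a·n₀/n = 288·229/649 = 101.6210; c·n₁/n = 75·420/649 = 48.5362
Stratum 2 (Middle): n₁ = 206, n₀ = 199, n = 405; a·n₀/n = 36·199/405 = 17.6889; c·n₁/n = 28·206/405 = 14.2420
Stratum 3 (High): n₁ = 371, n₀ = 113, n = 484; a·n₀/n = 163·113/484 = 38.0558; c·n₁/n = 42·371/484 = 32.1942
RR_MH = (101.6210 + 17.6889 + 38.0558) / (48.5362 + 14.2420 + 32.1942) = 157.3656 / 94.9724 = 1.65696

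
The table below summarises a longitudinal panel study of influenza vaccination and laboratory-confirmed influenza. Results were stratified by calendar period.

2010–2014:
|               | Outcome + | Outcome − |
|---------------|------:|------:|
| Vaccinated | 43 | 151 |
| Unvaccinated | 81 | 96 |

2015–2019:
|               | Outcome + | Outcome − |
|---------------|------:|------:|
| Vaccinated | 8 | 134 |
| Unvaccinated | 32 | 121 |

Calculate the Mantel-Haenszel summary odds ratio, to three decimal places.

0.303

OR_MH = Σ(aᵢdᵢ/nᵢ) / Σ(bᵢcᵢ/nᵢ), where nᵢ is the stratum total.
Stratum 1 (2010–2014): n = 371; a·d/n = 43·96/371 = 11.1267; b·c/n = 151·81/371 = 32.9677
Stratum 2 (2015–2019): n = 295; a·d/n = 8·121/295 = 3.2814; b·c/n = 134·32/295 = 14.5356
OR_MH = (11.1267 + 3.2814) / (32.9677 + 14.5356) = 14.4080 / 47.5032 = 0.30331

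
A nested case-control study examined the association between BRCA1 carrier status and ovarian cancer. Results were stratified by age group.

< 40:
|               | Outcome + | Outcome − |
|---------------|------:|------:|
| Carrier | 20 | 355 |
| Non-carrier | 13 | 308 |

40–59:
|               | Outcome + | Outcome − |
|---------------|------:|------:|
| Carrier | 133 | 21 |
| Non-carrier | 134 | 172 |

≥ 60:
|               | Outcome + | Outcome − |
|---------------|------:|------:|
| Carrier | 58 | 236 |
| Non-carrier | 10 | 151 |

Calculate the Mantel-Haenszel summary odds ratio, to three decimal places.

4.340

OR_MH = Σ(aᵢdᵢ/nᵢ) / Σ(bᵢcᵢ/nᵢ), where nᵢ is the stratum total.
Stratum 1 (< 40): n = 696; a·d/n = 20·308/696 = 8.8506; b·c/n = 355·13/696 = 6.6307
Stratum 2 (40–59): n = 460; a·d/n = 133·172/460 = 49.7304; b·c/n = 21·134/460 = 6.1174
Stratum 3 (≥ 60): n = 455; a·d/n = 58·151/455 = 19.2484; b·c/n = 236·10/455 = 5.1868
OR_MH = (8.8506 + 49.7304 + 19.2484) / (6.6307 + 6.1174 + 5.1868) = 77.8294 / 17.9350 = 4.33954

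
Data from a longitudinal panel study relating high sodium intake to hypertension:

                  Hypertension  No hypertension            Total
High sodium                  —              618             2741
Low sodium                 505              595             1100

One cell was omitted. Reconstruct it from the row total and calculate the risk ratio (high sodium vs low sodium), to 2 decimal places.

The missing cell is in the exposed row: 2741 − 618 = 2123.
So a = 2123, b = 618, c = 505, d = 595.
RR = [a/(a+b)] / [c/(c+d)] = (2123/2741) / (505/1100) = 0.77453/0.45909 = 1.68711

1.69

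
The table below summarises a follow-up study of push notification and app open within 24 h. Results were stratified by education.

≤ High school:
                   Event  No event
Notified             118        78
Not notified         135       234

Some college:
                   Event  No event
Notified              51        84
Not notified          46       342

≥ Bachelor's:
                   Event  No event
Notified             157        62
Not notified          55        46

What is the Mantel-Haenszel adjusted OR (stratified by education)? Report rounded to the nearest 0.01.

OR_MH = Σ(aᵢdᵢ/nᵢ) / Σ(bᵢcᵢ/nᵢ), where nᵢ is the stratum total.
Stratum 1 (≤ High school): n = 565; a·d/n = 118·234/565 = 48.8708; b·c/n = 78·135/565 = 18.6372
Stratum 2 (Some college): n = 523; a·d/n = 51·342/523 = 33.3499; b·c/n = 84·46/523 = 7.3881
Stratum 3 (≥ Bachelor's): n = 320; a·d/n = 157·46/320 = 22.5688; b·c/n = 62·55/320 = 10.6562
OR_MH = (48.8708 + 33.3499 + 22.5688) / (18.6372 + 7.3881 + 10.6562) = 104.7895 / 36.6816 = 2.85673

2.86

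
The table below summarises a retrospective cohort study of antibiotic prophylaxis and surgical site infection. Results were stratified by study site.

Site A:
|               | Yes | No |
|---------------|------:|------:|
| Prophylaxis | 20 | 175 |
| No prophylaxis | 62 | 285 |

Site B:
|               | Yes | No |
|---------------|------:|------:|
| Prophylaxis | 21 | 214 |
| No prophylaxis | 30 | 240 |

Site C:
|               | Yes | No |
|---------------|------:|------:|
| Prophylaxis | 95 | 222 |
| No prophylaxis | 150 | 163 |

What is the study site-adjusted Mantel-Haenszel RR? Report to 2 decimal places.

RR_MH = Σ(aᵢ·n₀ᵢ/nᵢ) / Σ(cᵢ·n₁ᵢ/nᵢ), with n₁ᵢ = aᵢ+bᵢ (exposed), n₀ᵢ = cᵢ+dᵢ (unexposed), nᵢ = n₁ᵢ+n₀ᵢ.
Stratum 1 (Site A): n₁ = 195, n₀ = 347, n = 542; a·n₀/n = 20·347/542 = 12.8044; c·n₁/n = 62·195/542 = 22.3063
Stratum 2 (Site B): n₁ = 235, n₀ = 270, n = 505; a·n₀/n = 21·270/505 = 11.2277; c·n₁/n = 30·235/505 = 13.9604
Stratum 3 (Site C): n₁ = 317, n₀ = 313, n = 630; a·n₀/n = 95·313/630 = 47.1984; c·n₁/n = 150·317/630 = 75.4762
RR_MH = (12.8044 + 11.2277 + 47.1984) / (22.3063 + 13.9604 + 75.4762) = 71.2306 / 111.7429 = 0.63745

0.64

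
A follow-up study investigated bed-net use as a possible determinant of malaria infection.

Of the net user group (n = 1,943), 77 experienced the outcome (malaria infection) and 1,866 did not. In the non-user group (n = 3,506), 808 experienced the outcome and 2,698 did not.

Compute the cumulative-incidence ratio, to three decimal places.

From the description: a = 77, b = 1866, c = 808, d = 2698.
Risk in exposed = 77/1943 = 0.03963; risk in unexposed = 808/3506 = 0.23046.
RR = 0.03963 / 0.23046 = 0.17196
The risk is 83% lower among the exposed than among the unexposed.

0.172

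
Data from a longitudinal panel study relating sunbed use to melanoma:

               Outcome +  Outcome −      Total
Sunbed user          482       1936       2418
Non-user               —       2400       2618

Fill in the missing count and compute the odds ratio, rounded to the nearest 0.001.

2.741

The missing cell is in the unexposed row: 2618 − 2400 = 218.
So a = 482, b = 1936, c = 218, d = 2400.
OR = (a·d)/(b·c) = (482 × 2400) / (1936 × 218) = 1156800 / 422048 = 2.74092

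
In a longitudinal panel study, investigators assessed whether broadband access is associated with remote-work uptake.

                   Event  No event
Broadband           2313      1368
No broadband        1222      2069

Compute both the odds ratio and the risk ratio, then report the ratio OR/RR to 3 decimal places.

Cells: a = 2313, b = 1368, c = 1222, d = 2069.
OR = (2313·2069)/(1368·1222) = 4785597/1671696 = 2.86272
Risk in exposed = 2313/3681 = 0.62836; risk in unexposed = 1222/3291 = 0.37132; RR = 1.69226
OR/RR = 2.86272 / 1.69226 = 1.69166
The outcome is not rare, so the OR lies further from 1 than the RR.

1.692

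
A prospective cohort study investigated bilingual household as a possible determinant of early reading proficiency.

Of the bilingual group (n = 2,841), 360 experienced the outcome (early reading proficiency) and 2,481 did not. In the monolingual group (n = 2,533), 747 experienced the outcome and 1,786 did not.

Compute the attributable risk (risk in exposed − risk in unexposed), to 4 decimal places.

From the description: a = 360, b = 2481, c = 747, d = 1786.
Risk in exposed = 360/2841 = 0.126716; risk in unexposed = 747/2533 = 0.294907.
Risk difference = 0.126716 − 0.294907 = -0.168191

-0.1682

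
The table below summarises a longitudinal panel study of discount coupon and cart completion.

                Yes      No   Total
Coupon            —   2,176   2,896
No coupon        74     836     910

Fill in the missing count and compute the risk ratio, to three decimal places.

3.057

The missing cell is in the exposed row: 2896 − 2176 = 720.
So a = 720, b = 2176, c = 74, d = 836.
RR = [a/(a+b)] / [c/(c+d)] = (720/2896) / (74/910) = 0.24862/0.08132 = 3.05734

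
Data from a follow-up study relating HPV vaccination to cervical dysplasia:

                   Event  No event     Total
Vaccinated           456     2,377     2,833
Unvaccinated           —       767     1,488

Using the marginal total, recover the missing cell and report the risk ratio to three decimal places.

0.332

The missing cell is in the unexposed row: 1488 − 767 = 721.
So a = 456, b = 2377, c = 721, d = 767.
RR = [a/(a+b)] / [c/(c+d)] = (456/2833) / (721/1488) = 0.16096/0.48454 = 0.33219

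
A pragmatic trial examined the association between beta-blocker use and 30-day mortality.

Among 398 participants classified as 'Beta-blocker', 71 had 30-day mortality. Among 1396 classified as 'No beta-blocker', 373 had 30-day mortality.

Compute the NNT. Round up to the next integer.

12

Risk in treated group = 71/398 = 0.17839; risk in control = 373/1396 = 0.26719.
Absolute risk reduction = 0.26719 − 0.17839 = 0.08880
NNT = 1 / ARR = 1 / 0.08880 = 11.261 → round up → 12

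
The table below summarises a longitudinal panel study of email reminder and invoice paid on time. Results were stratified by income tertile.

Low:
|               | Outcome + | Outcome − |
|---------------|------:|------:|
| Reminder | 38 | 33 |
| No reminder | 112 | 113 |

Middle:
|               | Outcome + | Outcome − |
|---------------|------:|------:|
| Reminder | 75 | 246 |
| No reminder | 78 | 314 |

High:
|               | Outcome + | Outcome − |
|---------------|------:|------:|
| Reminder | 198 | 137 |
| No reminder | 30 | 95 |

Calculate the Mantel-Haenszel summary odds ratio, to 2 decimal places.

1.83

OR_MH = Σ(aᵢdᵢ/nᵢ) / Σ(bᵢcᵢ/nᵢ), where nᵢ is the stratum total.
Stratum 1 (Low): n = 296; a·d/n = 38·113/296 = 14.5068; b·c/n = 33·112/296 = 12.4865
Stratum 2 (Middle): n = 713; a·d/n = 75·314/713 = 33.0295; b·c/n = 246·78/713 = 26.9116
Stratum 3 (High): n = 460; a·d/n = 198·95/460 = 40.8913; b·c/n = 137·30/460 = 8.9348
OR_MH = (14.5068 + 33.0295 + 40.8913) / (12.4865 + 26.9116 + 8.9348) = 88.4275 / 48.3329 = 1.82955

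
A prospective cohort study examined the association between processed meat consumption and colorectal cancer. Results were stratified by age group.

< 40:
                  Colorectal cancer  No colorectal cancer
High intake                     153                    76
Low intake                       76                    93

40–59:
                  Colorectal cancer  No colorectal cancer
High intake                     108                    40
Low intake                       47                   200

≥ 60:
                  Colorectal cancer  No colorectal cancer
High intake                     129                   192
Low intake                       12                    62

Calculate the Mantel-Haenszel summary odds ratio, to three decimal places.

OR_MH = Σ(aᵢdᵢ/nᵢ) / Σ(bᵢcᵢ/nᵢ), where nᵢ is the stratum total.
Stratum 1 (< 40): n = 398; a·d/n = 153·93/398 = 35.7513; b·c/n = 76·76/398 = 14.5126
Stratum 2 (40–59): n = 395; a·d/n = 108·200/395 = 54.6835; b·c/n = 40·47/395 = 4.7595
Stratum 3 (≥ 60): n = 395; a·d/n = 129·62/395 = 20.2481; b·c/n = 192·12/395 = 5.8329
OR_MH = (35.7513 + 54.6835 + 20.2481) / (14.5126 + 4.7595 + 5.8329) = 110.6829 / 25.1050 = 4.40880

4.409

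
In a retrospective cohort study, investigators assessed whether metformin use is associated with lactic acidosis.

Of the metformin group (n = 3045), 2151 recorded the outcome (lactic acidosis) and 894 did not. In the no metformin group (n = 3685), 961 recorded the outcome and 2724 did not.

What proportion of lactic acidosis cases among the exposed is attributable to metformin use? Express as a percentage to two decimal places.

From the description: a = 2151, b = 894, c = 961, d = 2724.
Risk in exposed = 2151/3045 = 0.70640; risk in unexposed = 961/3685 = 0.26079.
RR = 0.70640/0.26079 = 2.70874
AR% = (RR − 1)/RR × 100 = (2.70874 − 1)/2.70874 × 100 = 63.0825%

63.08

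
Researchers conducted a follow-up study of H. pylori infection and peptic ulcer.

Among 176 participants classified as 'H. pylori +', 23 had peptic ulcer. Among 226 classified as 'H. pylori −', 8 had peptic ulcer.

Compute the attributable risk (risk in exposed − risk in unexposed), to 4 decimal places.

From the description: a = 23, b = 153, c = 8, d = 218.
Risk in exposed = 23/176 = 0.130682; risk in unexposed = 8/226 = 0.035398.
Risk difference = 0.130682 − 0.035398 = 0.095284

0.0953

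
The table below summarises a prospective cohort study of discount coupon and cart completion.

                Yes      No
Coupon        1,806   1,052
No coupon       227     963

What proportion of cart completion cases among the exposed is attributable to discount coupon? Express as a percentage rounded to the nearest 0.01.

Cells: a = 1806, b = 1052, c = 227, d = 963.
Risk in exposed = 1806/2858 = 0.63191; risk in unexposed = 227/1190 = 0.19076.
RR = 0.63191/0.19076 = 3.31266
AR% = (RR − 1)/RR × 100 = (3.31266 − 1)/3.31266 × 100 = 69.8128%

69.81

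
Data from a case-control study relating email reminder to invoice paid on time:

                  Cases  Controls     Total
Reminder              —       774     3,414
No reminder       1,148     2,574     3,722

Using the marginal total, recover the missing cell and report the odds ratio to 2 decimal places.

7.65

The missing cell is in the exposed row: 3414 − 774 = 2640.
So a = 2640, b = 774, c = 1148, d = 2574.
OR = (a·d)/(b·c) = (2640 × 2574) / (774 × 1148) = 6795360 / 888552 = 7.64768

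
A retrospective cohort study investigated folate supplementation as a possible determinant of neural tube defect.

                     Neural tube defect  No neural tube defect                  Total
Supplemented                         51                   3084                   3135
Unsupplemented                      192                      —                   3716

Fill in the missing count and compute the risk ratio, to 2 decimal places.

The missing cell is in the unexposed row: 3716 − 192 = 3524.
So a = 51, b = 3084, c = 192, d = 3524.
RR = [a/(a+b)] / [c/(c+d)] = (51/3135) / (192/3716) = 0.01627/0.05167 = 0.31485

0.31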